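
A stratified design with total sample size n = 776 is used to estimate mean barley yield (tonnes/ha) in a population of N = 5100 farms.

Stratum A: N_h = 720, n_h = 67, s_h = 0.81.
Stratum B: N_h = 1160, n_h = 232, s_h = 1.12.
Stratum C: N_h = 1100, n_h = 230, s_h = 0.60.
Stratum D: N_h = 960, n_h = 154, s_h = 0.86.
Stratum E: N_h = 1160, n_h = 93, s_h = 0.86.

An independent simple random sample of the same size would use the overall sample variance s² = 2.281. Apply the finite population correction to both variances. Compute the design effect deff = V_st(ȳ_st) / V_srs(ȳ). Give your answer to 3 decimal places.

deff ≈ 0.393

V̂(ȳ_st) = Σ W_h² (1 − n_h/N_h) s_h²/n_h, with W_h = N_h/N and N = 5100:
  stratum A: (720/5100)²·(1 − 67/720)·0.81²/67 = 0.000177011
  stratum B: (1160/5100)²·(1 − 232/1160)·1.12²/232 = 0.000223776
  stratum C: (1100/5100)²·(1 − 230/1100)·0.60²/230 = 5.75899e-05
  stratum D: (960/5100)²·(1 − 154/960)·0.86²/154 = 0.00014287
  stratum E: (1160/5100)²·(1 − 93/1160)·0.86²/93 = 0.000378439
V_st = 0.000979687
V_srs = (1 − 776/5100)·2.281/776 = 0.00249218
deff = V_st / V_srs = 0.000979687/0.00249218 = 0.3931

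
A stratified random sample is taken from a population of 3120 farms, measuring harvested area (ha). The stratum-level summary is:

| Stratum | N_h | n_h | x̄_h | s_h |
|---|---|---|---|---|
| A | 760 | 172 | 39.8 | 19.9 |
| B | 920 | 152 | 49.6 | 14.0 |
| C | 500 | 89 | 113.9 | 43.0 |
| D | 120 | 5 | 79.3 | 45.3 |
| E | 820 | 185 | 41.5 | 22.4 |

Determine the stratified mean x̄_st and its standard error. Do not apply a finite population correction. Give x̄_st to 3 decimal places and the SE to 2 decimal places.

x̄_st ≈ 56.531, SE ≈ 1.26

x̄_st = Σ W_h x̄_h = (760·39.8 + 920·49.6 + 500·113.9 + 120·79.3 + 820·41.5)/3120 = 56.53077
V̂(x̄_st) = Σ W_h² s_h²/n_h, with W_h = N_h/N and N = 3120:
  stratum A: (760/3120)²·19.9²/172 = 0.136614
  stratum B: (920/3120)²·14.0²/152 = 0.112119
  stratum C: (500/3120)²·43.0²/89 = 0.533553
  stratum D: (120/3120)²·45.3²/5 = 0.607127
  stratum E: (820/3120)²·22.4²/185 = 0.187345
V̂(x̄_st) = 1.57676
SE(x̄_st) = √1.57676 = 1.25569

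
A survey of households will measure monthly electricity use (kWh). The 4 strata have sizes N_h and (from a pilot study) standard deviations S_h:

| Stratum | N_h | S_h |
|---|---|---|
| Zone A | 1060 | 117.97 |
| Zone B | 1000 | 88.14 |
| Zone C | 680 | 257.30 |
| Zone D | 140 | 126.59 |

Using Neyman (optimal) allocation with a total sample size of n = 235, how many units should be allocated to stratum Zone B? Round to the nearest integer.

51

Neyman allocation: n_h = n · N_h S_h / Σ N_i S_i, with n = 235.
  stratum Zone A: N_h·S_h = 1060·117.97 = 125048.20
  stratum Zone B: N_h·S_h = 1000·88.14 = 88140.00
  stratum Zone C: N_h·S_h = 680·257.30 = 174964.00
  stratum Zone D: N_h·S_h = 140·126.59 = 17722.60
Σ N_h S_h = 405874.80
n for stratum Zone B = 235·88140.00/405874.80 = 51.033 → 51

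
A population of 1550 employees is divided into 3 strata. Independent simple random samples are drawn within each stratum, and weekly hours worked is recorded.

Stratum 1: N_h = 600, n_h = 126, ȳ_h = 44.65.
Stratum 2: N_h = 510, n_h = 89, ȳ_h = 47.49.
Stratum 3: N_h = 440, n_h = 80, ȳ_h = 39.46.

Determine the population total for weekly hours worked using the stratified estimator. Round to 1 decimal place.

τ̂_st = Σ N_h ȳ_h = 600·44.65 + 510·47.49 + 440·39.46 = 68372.3

τ̂_st ≈ 68372.3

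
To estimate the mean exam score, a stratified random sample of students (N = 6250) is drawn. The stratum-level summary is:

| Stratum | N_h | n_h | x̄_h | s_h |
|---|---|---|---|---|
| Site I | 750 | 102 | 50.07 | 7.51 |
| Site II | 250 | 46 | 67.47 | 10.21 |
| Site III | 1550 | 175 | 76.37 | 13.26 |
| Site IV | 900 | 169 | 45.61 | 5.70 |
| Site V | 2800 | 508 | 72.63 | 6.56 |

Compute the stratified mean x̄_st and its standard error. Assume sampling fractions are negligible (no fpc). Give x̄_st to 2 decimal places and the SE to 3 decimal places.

x̄_st ≈ 66.75, SE ≈ 0.307

x̄_st = Σ W_h x̄_h = (750·50.07 + 250·67.47 + 1550·76.37 + 900·45.61 + 2800·72.63)/6250 = 66.75304
V̂(x̄_st) = Σ W_h² s_h²/n_h, with W_h = N_h/N and N = 6250:
  stratum Site I: (750/6250)²·7.51²/102 = 0.00796237
  stratum Site II: (250/6250)²·10.21²/46 = 0.00362588
  stratum Site III: (1550/6250)²·13.26²/175 = 0.0617949
  stratum Site IV: (900/6250)²·5.70²/169 = 0.00398647
  stratum Site V: (2800/6250)²·6.56²/508 = 0.017002
V̂(x̄_st) = 0.0943716
SE(x̄_st) = √0.0943716 = 0.3072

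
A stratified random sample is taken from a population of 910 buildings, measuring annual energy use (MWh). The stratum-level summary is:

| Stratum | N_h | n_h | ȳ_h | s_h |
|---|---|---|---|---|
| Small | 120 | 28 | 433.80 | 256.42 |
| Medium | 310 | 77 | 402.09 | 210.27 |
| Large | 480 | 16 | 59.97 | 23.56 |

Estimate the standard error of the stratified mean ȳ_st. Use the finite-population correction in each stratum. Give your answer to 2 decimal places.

SE(ȳ_st) ≈ 9.52

V̂(ȳ_st) = Σ W_h² (1 − n_h/N_h) s_h²/n_h, with W_h = N_h/N and N = 910:
  stratum Small: (120/910)²·(1 − 28/120)·256.42²/28 = 31.3063
  stratum Medium: (310/910)²·(1 − 77/310)·210.27²/77 = 50.084
  stratum Large: (480/910)²·(1 − 16/480)·23.56²/16 = 9.33055
V̂(ȳ_st) = 90.7208
SE(ȳ_st) = √90.7208 = 9.52475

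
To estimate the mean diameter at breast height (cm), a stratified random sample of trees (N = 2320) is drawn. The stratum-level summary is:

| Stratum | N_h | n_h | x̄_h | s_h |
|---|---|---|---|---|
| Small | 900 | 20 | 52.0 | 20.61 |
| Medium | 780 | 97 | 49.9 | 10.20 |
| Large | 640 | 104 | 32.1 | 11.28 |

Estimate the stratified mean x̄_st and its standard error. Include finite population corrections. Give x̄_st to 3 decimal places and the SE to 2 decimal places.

x̄_st = Σ W_h x̄_h = (900·52.0 + 780·49.9 + 640·32.1)/2320 = 45.80431
V̂(x̄_st) = Σ W_h² (1 − n_h/N_h) s_h²/n_h, with W_h = N_h/N and N = 2320:
  stratum Small: (900/2320)²·(1 − 20/900)·20.61²/20 = 3.12518
  stratum Medium: (780/2320)²·(1 − 97/780)·10.20²/97 = 0.106162
  stratum Large: (640/2320)²·(1 − 104/640)·11.28²/104 = 0.0779747
V̂(x̄_st) = 3.30932
SE(x̄_st) = √3.30932 = 1.81915

x̄_st ≈ 45.804, SE ≈ 1.82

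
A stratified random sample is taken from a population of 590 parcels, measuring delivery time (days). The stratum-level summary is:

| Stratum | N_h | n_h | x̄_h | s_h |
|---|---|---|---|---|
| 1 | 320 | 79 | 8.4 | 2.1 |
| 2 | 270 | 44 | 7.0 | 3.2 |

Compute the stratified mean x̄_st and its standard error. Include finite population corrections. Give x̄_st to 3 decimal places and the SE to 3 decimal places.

x̄_st = Σ W_h x̄_h = (320·8.4 + 270·7.0)/590 = 7.75932
V̂(x̄_st) = Σ W_h² (1 − n_h/N_h) s_h²/n_h, with W_h = N_h/N and N = 590:
  stratum 1: (320/590)²·(1 − 79/320)·2.1²/79 = 0.0123673
  stratum 2: (270/590)²·(1 − 44/270)·3.2²/44 = 0.0407958
V̂(x̄_st) = 0.0531631
SE(x̄_st) = √0.0531631 = 0.230571

x̄_st ≈ 7.759, SE ≈ 0.231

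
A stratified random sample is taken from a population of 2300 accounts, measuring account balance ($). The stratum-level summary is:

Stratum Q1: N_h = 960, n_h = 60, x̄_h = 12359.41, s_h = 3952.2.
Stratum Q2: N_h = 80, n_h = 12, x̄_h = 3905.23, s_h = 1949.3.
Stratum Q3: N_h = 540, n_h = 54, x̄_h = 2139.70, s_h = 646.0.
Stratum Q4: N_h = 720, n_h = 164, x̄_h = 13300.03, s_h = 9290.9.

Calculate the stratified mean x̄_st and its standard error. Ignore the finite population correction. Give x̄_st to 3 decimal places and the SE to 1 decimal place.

x̄_st = Σ W_h x̄_h = (960·12359.41 + 80·3905.23 + 540·2139.70 + 720·13300.03)/2300 = 9960.39635
V̂(x̄_st) = Σ W_h² s_h²/n_h, with W_h = N_h/N and N = 2300:
  stratum Q1: (960/2300)²·3952.2²/60 = 45353.8
  stratum Q2: (80/2300)²·1949.3²/12 = 383.09
  stratum Q3: (540/2300)²·646.0²/54 = 425.994
  stratum Q4: (720/2300)²·9290.9²/164 = 51580
V̂(x̄_st) = 97742.8
SE(x̄_st) = √97742.8 = 312.638

x̄_st ≈ 9960.396, SE ≈ 312.6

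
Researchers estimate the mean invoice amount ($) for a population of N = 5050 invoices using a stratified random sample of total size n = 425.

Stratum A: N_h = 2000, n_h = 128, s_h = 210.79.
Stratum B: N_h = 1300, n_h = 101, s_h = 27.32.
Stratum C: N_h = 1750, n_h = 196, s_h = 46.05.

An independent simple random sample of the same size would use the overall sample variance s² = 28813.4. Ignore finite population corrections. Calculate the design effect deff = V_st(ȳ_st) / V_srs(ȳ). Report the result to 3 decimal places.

V̂(ȳ_st) = Σ W_h² s_h²/n_h, with W_h = N_h/N and N = 5050:
  stratum A: (2000/5050)²·210.79²/128 = 54.4462
  stratum B: (1300/5050)²·27.32²/101 = 0.489716
  stratum C: (1750/5050)²·46.05²/196 = 1.29926
V_st = 56.2351
V_srs = s²/n = 28813.4/425 = 67.7962
deff = V_st / V_srs = 56.2351/67.7962 = 0.8295

deff ≈ 0.829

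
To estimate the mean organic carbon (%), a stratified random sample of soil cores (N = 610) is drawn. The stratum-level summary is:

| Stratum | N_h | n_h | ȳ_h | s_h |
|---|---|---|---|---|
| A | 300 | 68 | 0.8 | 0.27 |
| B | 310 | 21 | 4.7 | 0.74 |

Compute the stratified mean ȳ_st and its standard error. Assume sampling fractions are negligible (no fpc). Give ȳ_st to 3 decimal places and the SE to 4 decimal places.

ȳ_st ≈ 2.782, SE ≈ 0.0836

ȳ_st = Σ W_h ȳ_h = (300·0.8 + 310·4.7)/610 = 2.78197
V̂(ȳ_st) = Σ W_h² s_h²/n_h, with W_h = N_h/N and N = 610:
  stratum A: (300/610)²·0.27²/68 = 0.000259299
  stratum B: (310/610)²·0.74²/21 = 0.00673454
V̂(ȳ_st) = 0.00699384
SE(ȳ_st) = √0.00699384 = 0.0836292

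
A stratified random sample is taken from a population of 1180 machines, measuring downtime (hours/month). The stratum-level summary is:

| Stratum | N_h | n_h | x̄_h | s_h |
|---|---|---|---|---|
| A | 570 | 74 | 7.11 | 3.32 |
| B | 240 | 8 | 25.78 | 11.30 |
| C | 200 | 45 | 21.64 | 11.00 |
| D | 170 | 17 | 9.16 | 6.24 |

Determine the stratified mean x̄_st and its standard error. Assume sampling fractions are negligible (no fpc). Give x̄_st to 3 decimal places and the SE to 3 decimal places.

x̄_st ≈ 13.665, SE ≈ 0.905

x̄_st = Σ W_h x̄_h = (570·7.11 + 240·25.78 + 200·21.64 + 170·9.16)/1180 = 13.66534
V̂(x̄_st) = Σ W_h² s_h²/n_h, with W_h = N_h/N and N = 1180:
  stratum A: (570/1180)²·3.32²/74 = 0.034756
  stratum B: (240/1180)²·11.30²/8 = 0.660276
  stratum C: (200/1180)²·11.00²/45 = 0.0772447
  stratum D: (170/1180)²·6.24²/17 = 0.0475394
V̂(x̄_st) = 0.819816
SE(x̄_st) = √0.819816 = 0.905437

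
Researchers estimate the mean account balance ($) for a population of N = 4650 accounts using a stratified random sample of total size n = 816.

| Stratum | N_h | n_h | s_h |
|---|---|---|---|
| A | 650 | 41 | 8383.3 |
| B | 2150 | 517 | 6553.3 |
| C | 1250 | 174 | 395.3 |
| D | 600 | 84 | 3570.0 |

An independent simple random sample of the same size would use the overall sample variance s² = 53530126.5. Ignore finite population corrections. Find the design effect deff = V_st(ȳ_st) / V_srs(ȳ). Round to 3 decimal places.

V̂(ȳ_st) = Σ W_h² s_h²/n_h, with W_h = N_h/N and N = 4650:
  stratum A: (650/4650)²·8383.3²/41 = 33494
  stratum B: (2150/4650)²·6553.3²/517 = 17758.3
  stratum C: (1250/4650)²·395.3²/174 = 64.8961
  stratum D: (600/4650)²·3570.0²/84 = 2526.12
V_st = 53843.3
V_srs = s²/n = 53530126.5/816 = 65600.6
deff = V_st / V_srs = 53843.3/65600.6 = 0.8208

deff ≈ 0.821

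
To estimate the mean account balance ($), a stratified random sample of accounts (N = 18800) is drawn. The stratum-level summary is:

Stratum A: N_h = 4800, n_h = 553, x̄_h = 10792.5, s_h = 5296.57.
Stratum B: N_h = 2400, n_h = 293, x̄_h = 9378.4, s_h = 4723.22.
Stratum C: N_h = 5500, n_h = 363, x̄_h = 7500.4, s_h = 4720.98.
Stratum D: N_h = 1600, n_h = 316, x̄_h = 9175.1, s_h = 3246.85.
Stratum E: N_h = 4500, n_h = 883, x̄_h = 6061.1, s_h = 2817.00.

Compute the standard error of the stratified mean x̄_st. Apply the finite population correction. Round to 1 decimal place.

SE(x̄_st) ≈ 97.6

V̂(x̄_st) = Σ W_h² (1 − n_h/N_h) s_h²/n_h, with W_h = N_h/N and N = 18800:
  stratum A: (4800/18800)²·(1 − 553/4800)·5296.57²/553 = 2925.99
  stratum B: (2400/18800)²·(1 − 293/2400)·4723.22²/293 = 1089.35
  stratum C: (5500/18800)²·(1 − 363/5500)·4720.98²/363 = 4908.11
  stratum D: (1600/18800)²·(1 − 316/1600)·3246.85²/316 = 193.913
  stratum E: (4500/18800)²·(1 − 883/4500)·2817.00²/883 = 413.865
V̂(x̄_st) = 9531.23
SE(x̄_st) = √9531.23 = 97.628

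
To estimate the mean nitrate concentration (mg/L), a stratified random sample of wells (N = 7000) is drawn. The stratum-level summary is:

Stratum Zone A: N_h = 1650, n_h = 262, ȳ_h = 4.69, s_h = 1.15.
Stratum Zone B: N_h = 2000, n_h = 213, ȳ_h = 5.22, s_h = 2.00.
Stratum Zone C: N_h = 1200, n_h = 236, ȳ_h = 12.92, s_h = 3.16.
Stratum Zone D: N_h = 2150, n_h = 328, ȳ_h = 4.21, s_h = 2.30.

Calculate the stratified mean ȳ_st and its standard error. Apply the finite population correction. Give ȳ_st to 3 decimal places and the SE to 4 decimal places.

ȳ_st ≈ 6.105, SE ≈ 0.0624

ȳ_st = Σ W_h ȳ_h = (1650·4.69 + 2000·5.22 + 1200·12.92 + 2150·4.21)/7000 = 6.10486
V̂(ȳ_st) = Σ W_h² (1 − n_h/N_h) s_h²/n_h, with W_h = N_h/N and N = 7000:
  stratum Zone A: (1650/7000)²·(1 − 262/1650)·1.15²/262 = 0.000235924
  stratum Zone B: (2000/7000)²·(1 − 213/2000)·2.00²/213 = 0.00136974
  stratum Zone C: (1200/7000)²·(1 − 236/1200)·3.16²/236 = 0.000998905
  stratum Zone D: (2150/7000)²·(1 − 328/2150)·2.30²/328 = 0.00128936
V̂(ȳ_st) = 0.00389393
SE(ȳ_st) = √0.00389393 = 0.0624013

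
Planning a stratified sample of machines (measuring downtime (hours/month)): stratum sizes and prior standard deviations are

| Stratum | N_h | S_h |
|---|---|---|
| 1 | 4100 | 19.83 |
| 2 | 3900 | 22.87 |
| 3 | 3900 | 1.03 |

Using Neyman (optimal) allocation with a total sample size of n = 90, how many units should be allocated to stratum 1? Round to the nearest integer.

42

Neyman allocation: n_h = n · N_h S_h / Σ N_i S_i, with n = 90.
  stratum 1: N_h·S_h = 4100·19.83 = 81303.00
  stratum 2: N_h·S_h = 3900·22.87 = 89193.00
  stratum 3: N_h·S_h = 3900·1.03 = 4017.00
Σ N_h S_h = 174513.00
n for stratum 1 = 90·81303.00/174513.00 = 41.930 → 42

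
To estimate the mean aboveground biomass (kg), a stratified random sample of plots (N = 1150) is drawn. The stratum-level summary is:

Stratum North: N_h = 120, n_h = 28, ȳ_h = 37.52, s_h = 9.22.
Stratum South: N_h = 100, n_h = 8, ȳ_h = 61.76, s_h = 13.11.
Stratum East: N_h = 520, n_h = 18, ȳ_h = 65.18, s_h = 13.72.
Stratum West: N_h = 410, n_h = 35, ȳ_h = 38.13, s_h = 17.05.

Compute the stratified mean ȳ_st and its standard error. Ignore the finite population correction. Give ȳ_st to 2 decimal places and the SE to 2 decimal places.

ȳ_st ≈ 52.35, SE ≈ 1.84

ȳ_st = Σ W_h ȳ_h = (120·37.52 + 100·61.76 + 520·65.18 + 410·38.13)/1150 = 52.35243
V̂(ȳ_st) = Σ W_h² s_h²/n_h, with W_h = N_h/N and N = 1150:
  stratum North: (120/1150)²·9.22²/28 = 0.0330575
  stratum South: (100/1150)²·13.11²/8 = 0.16245
  stratum East: (520/1150)²·13.72²/18 = 2.13819
  stratum West: (410/1150)²·17.05²/35 = 1.05573
V̂(ȳ_st) = 3.38943
SE(ȳ_st) = √3.38943 = 1.84104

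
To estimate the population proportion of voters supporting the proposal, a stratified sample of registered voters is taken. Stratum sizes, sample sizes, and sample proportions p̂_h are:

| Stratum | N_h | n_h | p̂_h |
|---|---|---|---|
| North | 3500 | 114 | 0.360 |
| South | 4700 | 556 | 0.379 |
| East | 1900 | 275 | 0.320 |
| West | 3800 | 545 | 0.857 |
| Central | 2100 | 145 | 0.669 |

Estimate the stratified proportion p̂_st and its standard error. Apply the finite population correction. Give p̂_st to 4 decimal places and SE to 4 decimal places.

N = 16000; stratum weights W_h = N_h/N.
p̂_st = Σ W_h p̂_h = (3500·0.360 + 4700·0.379 + 1900·0.320 + 3800·0.857 + 2100·0.669)/16000 = 0.51942
V̂(p̂_st) = Σ W_h² (1 − n_h/N_h) p̂_h(1−p̂_h)/(n_h−1):
  stratum North: (3500/16000)²·(1 − 114/3500)·0.360·0.640/113 = 9.43885e-05
  stratum South: (4700/16000)²·(1 − 556/4700)·0.379·0.621/555 = 3.22638e-05
  stratum East: (1900/16000)²·(1 − 275/1900)·0.320·0.680/274 = 9.57801e-06
  stratum West: (3800/16000)²·(1 − 545/3800)·0.857·0.143/544 = 1.08846e-05
  stratum Central: (2100/16000)²·(1 − 145/2100)·0.669·0.331/144 = 2.46614e-05
V̂(p̂_st) = 0.000171776; SE = √V̂ = 0.0131063

p̂_st ≈ 0.5194, SE ≈ 0.0131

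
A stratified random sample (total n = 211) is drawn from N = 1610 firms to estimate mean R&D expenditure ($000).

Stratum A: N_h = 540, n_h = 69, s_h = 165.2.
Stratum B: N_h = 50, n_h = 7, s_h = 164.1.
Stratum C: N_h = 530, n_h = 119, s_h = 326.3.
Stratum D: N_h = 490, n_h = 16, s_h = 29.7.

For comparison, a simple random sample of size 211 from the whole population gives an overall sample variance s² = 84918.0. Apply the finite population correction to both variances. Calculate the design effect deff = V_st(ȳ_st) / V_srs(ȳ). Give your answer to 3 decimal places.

V̂(ȳ_st) = Σ W_h² (1 − n_h/N_h) s_h²/n_h, with W_h = N_h/N and N = 1610:
  stratum A: (540/1610)²·(1 − 69/540)·165.2²/69 = 38.8091
  stratum B: (50/1610)²·(1 − 7/50)·164.1²/7 = 3.19085
  stratum C: (530/1610)²·(1 − 119/530)·326.3²/119 = 75.1888
  stratum D: (490/1610)²·(1 − 16/490)·29.7²/16 = 4.93987
V_st = 122.129
V_srs = (1 − 211/1610)·84918.0/211 = 349.711
deff = V_st / V_srs = 122.129/349.711 = 0.3492

deff ≈ 0.349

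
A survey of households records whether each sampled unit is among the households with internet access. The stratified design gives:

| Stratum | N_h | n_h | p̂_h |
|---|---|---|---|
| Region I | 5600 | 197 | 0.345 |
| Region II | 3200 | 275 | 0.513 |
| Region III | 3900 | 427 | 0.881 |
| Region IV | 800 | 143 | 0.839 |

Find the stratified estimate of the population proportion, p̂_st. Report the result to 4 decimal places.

N = 13500; stratum weights W_h = N_h/N.
p̂_st = Σ W_h p̂_h = (5600·0.345 + 3200·0.513 + 3900·0.881 + 800·0.839)/13500 = 0.56894

p̂_st ≈ 0.5689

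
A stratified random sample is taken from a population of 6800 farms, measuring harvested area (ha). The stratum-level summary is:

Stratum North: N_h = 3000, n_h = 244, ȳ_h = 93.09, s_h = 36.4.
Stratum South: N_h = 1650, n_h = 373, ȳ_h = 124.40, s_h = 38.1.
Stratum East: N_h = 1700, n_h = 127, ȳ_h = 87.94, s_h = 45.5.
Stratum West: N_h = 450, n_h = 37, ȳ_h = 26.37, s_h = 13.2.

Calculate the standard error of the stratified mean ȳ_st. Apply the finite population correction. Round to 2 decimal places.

SE(ȳ_st) ≈ 1.45

V̂(ȳ_st) = Σ W_h² (1 − n_h/N_h) s_h²/n_h, with W_h = N_h/N and N = 6800:
  stratum North: (3000/6800)²·(1 − 244/3000)·36.4²/244 = 0.970947
  stratum South: (1650/6800)²·(1 − 373/1650)·38.1²/373 = 0.177337
  stratum East: (1700/6800)²·(1 − 127/1700)·45.5²/127 = 0.942712
  stratum West: (450/6800)²·(1 − 37/450)·13.2²/37 = 0.0189274
V̂(ȳ_st) = 2.10992
SE(ȳ_st) = √2.10992 = 1.45256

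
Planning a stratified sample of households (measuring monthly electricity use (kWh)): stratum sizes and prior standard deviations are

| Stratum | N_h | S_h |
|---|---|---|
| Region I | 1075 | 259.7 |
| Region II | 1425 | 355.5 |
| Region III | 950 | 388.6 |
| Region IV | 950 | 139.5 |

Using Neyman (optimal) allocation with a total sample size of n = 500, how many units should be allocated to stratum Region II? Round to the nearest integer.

Neyman allocation: n_h = n · N_h S_h / Σ N_i S_i, with n = 500.
  stratum Region I: N_h·S_h = 1075·259.7 = 279177.50
  stratum Region II: N_h·S_h = 1425·355.5 = 506587.50
  stratum Region III: N_h·S_h = 950·388.6 = 369170.00
  stratum Region IV: N_h·S_h = 950·139.5 = 132525.00
Σ N_h S_h = 1287460.00
n for stratum Region II = 500·506587.50/1287460.00 = 196.739 → 197

197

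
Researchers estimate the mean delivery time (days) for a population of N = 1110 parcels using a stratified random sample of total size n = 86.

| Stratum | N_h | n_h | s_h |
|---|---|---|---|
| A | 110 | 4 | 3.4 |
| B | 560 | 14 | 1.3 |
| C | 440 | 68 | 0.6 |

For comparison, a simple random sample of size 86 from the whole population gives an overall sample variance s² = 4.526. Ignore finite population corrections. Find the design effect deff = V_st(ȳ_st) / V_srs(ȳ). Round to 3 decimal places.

V̂(ȳ_st) = Σ W_h² s_h²/n_h, with W_h = N_h/N and N = 1110:
  stratum A: (110/1110)²·3.4²/4 = 0.0283816
  stratum B: (560/1110)²·1.3²/14 = 0.0307248
  stratum C: (440/1110)²·0.6²/68 = 0.000831865
V_st = 0.0599383
V_srs = s²/n = 4.526/86 = 0.0526279
deff = V_st / V_srs = 0.0599383/0.0526279 = 1.1389

deff ≈ 1.139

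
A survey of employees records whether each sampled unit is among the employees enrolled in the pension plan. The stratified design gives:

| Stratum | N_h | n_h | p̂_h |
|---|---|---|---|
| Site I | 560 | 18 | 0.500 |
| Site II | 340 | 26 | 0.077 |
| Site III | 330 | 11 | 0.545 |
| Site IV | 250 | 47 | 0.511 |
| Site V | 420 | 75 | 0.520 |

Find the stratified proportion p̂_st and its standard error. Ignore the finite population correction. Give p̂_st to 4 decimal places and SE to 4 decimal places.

p̂_st ≈ 0.4380, SE ≈ 0.0487

N = 1900; stratum weights W_h = N_h/N.
p̂_st = Σ W_h p̂_h = (560·0.500 + 340·0.077 + 330·0.545 + 250·0.511 + 420·0.520)/1900 = 0.43799
V̂(p̂_st) = Σ W_h² p̂_h(1−p̂_h)/(n_h−1):
  stratum Site I: (560/1900)²·0.500·0.500/17 = 0.0012775
  stratum Site II: (340/1900)²·0.077·0.923/25 = 9.10339e-05
  stratum Site III: (330/1900)²·0.545·0.455/10 = 0.000748046
  stratum Site IV: (250/1900)²·0.511·0.489/46 = 9.4047e-05
  stratum Site V: (420/1900)²·0.520·0.480/74 = 0.000164818
V̂(p̂_st) = 0.00237544; SE = √V̂ = 0.0487385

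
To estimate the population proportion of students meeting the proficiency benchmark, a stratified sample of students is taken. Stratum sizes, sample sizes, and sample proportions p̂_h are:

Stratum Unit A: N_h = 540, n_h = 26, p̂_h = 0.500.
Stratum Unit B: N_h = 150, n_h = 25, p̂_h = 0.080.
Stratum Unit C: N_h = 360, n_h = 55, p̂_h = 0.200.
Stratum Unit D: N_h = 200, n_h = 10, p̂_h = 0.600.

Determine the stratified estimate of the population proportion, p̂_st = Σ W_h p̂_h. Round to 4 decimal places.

p̂_st ≈ 0.3792

N = 1250; stratum weights W_h = N_h/N.
p̂_st = Σ W_h p̂_h = (540·0.500 + 150·0.080 + 360·0.200 + 200·0.600)/1250 = 0.37920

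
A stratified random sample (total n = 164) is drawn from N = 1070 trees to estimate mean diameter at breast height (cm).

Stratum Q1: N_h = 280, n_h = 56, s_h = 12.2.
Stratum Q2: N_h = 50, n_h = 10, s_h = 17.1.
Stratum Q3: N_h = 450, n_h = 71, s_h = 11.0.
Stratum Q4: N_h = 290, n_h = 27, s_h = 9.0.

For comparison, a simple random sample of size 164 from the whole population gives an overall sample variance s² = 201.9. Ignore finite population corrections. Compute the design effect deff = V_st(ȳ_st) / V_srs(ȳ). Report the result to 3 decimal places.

V̂(ȳ_st) = Σ W_h² s_h²/n_h, with W_h = N_h/N and N = 1070:
  stratum Q1: (280/1070)²·12.2²/56 = 0.182004
  stratum Q2: (50/1070)²·17.1²/10 = 0.0638506
  stratum Q3: (450/1070)²·11.0²/71 = 0.301429
  stratum Q4: (290/1070)²·9.0²/27 = 0.220369
V_st = 0.767651
V_srs = s²/n = 201.9/164 = 1.2311
deff = V_st / V_srs = 0.767651/1.2311 = 0.6236

deff ≈ 0.624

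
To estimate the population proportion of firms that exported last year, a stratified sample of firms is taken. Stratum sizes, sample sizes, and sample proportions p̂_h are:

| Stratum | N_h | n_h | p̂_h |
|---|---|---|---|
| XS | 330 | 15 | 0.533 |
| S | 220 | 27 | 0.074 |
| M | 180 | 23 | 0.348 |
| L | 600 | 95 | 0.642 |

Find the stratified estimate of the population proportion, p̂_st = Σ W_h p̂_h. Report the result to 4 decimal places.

p̂_st ≈ 0.4812

N = 1330; stratum weights W_h = N_h/N.
p̂_st = Σ W_h p̂_h = (330·0.533 + 220·0.074 + 180·0.348 + 600·0.642)/1330 = 0.48121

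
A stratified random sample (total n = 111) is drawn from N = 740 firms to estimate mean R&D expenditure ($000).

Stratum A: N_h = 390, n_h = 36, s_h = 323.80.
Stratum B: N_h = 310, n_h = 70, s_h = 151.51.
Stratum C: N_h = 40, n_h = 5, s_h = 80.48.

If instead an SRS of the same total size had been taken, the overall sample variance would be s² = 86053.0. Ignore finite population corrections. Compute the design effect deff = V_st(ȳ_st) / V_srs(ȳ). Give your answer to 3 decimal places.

V̂(ȳ_st) = Σ W_h² s_h²/n_h, with W_h = N_h/N and N = 740:
  stratum A: (390/740)²·323.80²/36 = 808.941
  stratum B: (310/740)²·151.51²/70 = 57.5499
  stratum C: (40/740)²·80.48²/5 = 3.78497
V_st = 870.276
V_srs = s²/n = 86053.0/111 = 775.252
deff = V_st / V_srs = 870.276/775.252 = 1.1226

deff ≈ 1.123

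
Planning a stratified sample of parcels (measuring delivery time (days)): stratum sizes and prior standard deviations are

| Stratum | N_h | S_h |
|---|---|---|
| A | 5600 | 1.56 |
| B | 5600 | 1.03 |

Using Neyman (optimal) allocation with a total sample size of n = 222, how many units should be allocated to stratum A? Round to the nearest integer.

Neyman allocation: n_h = n · N_h S_h / Σ N_i S_i, with n = 222.
  stratum A: N_h·S_h = 5600·1.56 = 8736.00
  stratum B: N_h·S_h = 5600·1.03 = 5768.00
Σ N_h S_h = 14504.00
n for stratum A = 222·8736.00/14504.00 = 133.714 → 134

134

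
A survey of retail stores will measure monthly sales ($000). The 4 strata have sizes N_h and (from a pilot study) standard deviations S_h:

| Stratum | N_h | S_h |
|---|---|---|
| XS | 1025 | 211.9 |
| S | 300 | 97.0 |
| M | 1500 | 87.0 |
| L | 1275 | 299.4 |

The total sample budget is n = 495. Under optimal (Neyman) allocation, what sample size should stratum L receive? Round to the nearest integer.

Neyman allocation: n_h = n · N_h S_h / Σ N_i S_i, with n = 495.
  stratum XS: N_h·S_h = 1025·211.9 = 217197.50
  stratum S: N_h·S_h = 300·97.0 = 29100.00
  stratum M: N_h·S_h = 1500·87.0 = 130500.00
  stratum L: N_h·S_h = 1275·299.4 = 381735.00
Σ N_h S_h = 758532.50
n for stratum L = 495·381735.00/758532.50 = 249.111 → 249

249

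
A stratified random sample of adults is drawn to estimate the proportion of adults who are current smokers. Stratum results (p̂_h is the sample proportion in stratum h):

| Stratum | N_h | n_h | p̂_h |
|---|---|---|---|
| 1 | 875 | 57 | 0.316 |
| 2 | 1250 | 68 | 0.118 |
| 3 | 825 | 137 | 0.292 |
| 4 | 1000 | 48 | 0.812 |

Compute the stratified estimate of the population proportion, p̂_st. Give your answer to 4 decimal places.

N = 3950; stratum weights W_h = N_h/N.
p̂_st = Σ W_h p̂_h = (875·0.316 + 1250·0.118 + 825·0.292 + 1000·0.812)/3950 = 0.37390

p̂_st ≈ 0.3739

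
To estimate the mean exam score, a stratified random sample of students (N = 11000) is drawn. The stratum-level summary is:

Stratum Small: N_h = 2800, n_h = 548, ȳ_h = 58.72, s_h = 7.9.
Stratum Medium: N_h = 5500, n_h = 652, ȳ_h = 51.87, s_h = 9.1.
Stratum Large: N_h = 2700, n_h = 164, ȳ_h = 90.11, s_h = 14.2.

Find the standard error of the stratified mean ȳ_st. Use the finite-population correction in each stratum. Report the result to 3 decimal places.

SE(ȳ_st) ≈ 0.322

V̂(ȳ_st) = Σ W_h² (1 − n_h/N_h) s_h²/n_h, with W_h = N_h/N and N = 11000:
  stratum Small: (2800/11000)²·(1 − 548/2800)·7.9²/548 = 0.00593492
  stratum Medium: (5500/11000)²·(1 − 652/5500)·9.1²/652 = 0.0279882
  stratum Large: (2700/11000)²·(1 − 164/2700)·14.2²/164 = 0.0695762
V̂(ȳ_st) = 0.103499
SE(ȳ_st) = √0.103499 = 0.321713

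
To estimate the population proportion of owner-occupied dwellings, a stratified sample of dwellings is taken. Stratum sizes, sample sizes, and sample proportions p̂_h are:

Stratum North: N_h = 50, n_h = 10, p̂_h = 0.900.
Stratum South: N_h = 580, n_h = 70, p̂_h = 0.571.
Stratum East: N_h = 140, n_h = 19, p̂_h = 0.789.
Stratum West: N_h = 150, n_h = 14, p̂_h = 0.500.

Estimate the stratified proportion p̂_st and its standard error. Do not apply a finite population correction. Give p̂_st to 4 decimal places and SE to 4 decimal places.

p̂_st ≈ 0.6105, SE ≈ 0.0465

N = 920; stratum weights W_h = N_h/N.
p̂_st = Σ W_h p̂_h = (50·0.900 + 580·0.571 + 140·0.789 + 150·0.500)/920 = 0.61048
V̂(p̂_st) = Σ W_h² p̂_h(1−p̂_h)/(n_h−1):
  stratum North: (50/920)²·0.900·0.100/9 = 2.95369e-05
  stratum South: (580/920)²·0.571·0.429/69 = 0.00141099
  stratum East: (140/920)²·0.789·0.211/18 = 0.000214174
  stratum West: (150/920)²·0.500·0.500/13 = 0.000511215
V̂(p̂_st) = 0.00216592; SE = √V̂ = 0.0465394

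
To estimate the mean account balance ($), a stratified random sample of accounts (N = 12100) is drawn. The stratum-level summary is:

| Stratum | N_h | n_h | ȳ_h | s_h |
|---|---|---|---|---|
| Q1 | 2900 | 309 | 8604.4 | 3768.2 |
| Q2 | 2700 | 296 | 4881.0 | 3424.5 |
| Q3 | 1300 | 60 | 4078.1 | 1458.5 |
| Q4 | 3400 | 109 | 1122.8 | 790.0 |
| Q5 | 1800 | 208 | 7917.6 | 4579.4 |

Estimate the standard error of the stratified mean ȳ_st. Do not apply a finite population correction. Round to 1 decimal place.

SE(ȳ_st) ≈ 87.8

V̂(ȳ_st) = Σ W_h² s_h²/n_h, with W_h = N_h/N and N = 12100:
  stratum Q1: (2900/12100)²·3768.2²/309 = 2639.58
  stratum Q2: (2700/12100)²·3424.5²/296 = 1972.69
  stratum Q3: (1300/12100)²·1458.5²/60 = 409.24
  stratum Q4: (3400/12100)²·790.0²/109 = 452.079
  stratum Q5: (1800/12100)²·4579.4²/208 = 2231.15
V̂(ȳ_st) = 7704.74
SE(ȳ_st) = √7704.74 = 87.7766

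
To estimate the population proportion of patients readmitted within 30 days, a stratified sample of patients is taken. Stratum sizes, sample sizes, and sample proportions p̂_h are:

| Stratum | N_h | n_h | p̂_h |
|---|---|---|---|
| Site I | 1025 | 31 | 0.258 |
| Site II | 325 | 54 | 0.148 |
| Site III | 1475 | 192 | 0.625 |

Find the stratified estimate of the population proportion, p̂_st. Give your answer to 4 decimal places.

p̂_st ≈ 0.4370

N = 2825; stratum weights W_h = N_h/N.
p̂_st = Σ W_h p̂_h = (1025·0.258 + 325·0.148 + 1475·0.625)/2825 = 0.43696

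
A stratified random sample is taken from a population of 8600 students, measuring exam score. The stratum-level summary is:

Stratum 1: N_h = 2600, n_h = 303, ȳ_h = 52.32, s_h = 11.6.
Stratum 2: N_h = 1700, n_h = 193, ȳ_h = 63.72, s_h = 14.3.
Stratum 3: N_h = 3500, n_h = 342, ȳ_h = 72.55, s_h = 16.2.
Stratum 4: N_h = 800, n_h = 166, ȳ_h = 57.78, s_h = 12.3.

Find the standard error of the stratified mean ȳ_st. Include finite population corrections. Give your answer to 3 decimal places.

V̂(ȳ_st) = Σ W_h² (1 − n_h/N_h) s_h²/n_h, with W_h = N_h/N and N = 8600:
  stratum 1: (2600/8600)²·(1 − 303/2600)·11.6²/303 = 0.03586
  stratum 2: (1700/8600)²·(1 − 193/1700)·14.3²/193 = 0.0367012
  stratum 3: (3500/8600)²·(1 − 342/3500)·16.2²/342 = 0.11468
  stratum 4: (800/8600)²·(1 − 166/800)·12.3²/166 = 0.00625006
V̂(ȳ_st) = 0.193491
SE(ȳ_st) = √0.193491 = 0.439876

SE(ȳ_st) ≈ 0.440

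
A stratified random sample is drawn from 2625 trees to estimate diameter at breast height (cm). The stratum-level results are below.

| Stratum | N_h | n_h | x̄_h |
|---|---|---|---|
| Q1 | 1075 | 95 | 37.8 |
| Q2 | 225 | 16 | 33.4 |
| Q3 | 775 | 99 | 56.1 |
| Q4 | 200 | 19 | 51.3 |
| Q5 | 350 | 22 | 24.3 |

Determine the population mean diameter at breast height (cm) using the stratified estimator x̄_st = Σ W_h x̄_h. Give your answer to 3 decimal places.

N = Σ N_h = 2625. Stratum weights W_h = N_h/N.
x̄_st = (1075·37.8 + 225·33.4 + 775·56.1 + 200·51.3 + 350·24.3) / 2625 = 42.05429

x̄_st ≈ 42.054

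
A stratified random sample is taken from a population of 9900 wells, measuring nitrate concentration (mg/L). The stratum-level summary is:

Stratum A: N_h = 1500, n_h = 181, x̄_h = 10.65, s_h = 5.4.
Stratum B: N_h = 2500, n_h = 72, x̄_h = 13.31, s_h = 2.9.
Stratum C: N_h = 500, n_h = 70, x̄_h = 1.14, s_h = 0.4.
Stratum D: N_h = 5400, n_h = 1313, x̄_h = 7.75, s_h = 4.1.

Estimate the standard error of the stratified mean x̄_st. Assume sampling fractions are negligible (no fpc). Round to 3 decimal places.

SE(x̄_st) ≈ 0.122

V̂(x̄_st) = Σ W_h² s_h²/n_h, with W_h = N_h/N and N = 9900:
  stratum A: (1500/9900)²·5.4²/181 = 0.00369846
  stratum B: (2500/9900)²·2.9²/72 = 0.00744857
  stratum C: (500/9900)²·0.4²/70 = 5.83031e-06
  stratum D: (5400/9900)²·4.1²/1313 = 0.00380908
V̂(x̄_st) = 0.0149619
SE(x̄_st) = √0.0149619 = 0.122319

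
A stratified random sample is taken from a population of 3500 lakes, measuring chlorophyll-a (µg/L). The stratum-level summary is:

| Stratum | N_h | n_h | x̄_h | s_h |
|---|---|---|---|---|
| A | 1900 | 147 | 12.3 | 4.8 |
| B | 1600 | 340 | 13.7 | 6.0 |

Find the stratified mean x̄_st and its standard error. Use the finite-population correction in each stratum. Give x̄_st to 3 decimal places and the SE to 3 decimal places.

x̄_st ≈ 12.940, SE ≈ 0.245

x̄_st = Σ W_h x̄_h = (1900·12.3 + 1600·13.7)/3500 = 12.94000
V̂(x̄_st) = Σ W_h² (1 − n_h/N_h) s_h²/n_h, with W_h = N_h/N and N = 3500:
  stratum A: (1900/3500)²·(1 − 147/1900)·4.8²/147 = 0.0426152
  stratum B: (1600/3500)²·(1 − 340/1600)·6.0²/340 = 0.0174252
V̂(x̄_st) = 0.0600404
SE(x̄_st) = √0.0600404 = 0.245031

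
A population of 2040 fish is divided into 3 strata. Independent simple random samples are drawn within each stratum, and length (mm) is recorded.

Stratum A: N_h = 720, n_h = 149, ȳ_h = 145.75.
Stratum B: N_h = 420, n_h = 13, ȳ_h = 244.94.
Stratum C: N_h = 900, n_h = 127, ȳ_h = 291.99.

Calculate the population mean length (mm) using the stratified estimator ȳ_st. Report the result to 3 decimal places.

ȳ_st ≈ 230.689

N = Σ N_h = 2040. Stratum weights W_h = N_h/N.
ȳ_st = (720·145.75 + 420·244.94 + 900·291.99) / 2040 = 230.68912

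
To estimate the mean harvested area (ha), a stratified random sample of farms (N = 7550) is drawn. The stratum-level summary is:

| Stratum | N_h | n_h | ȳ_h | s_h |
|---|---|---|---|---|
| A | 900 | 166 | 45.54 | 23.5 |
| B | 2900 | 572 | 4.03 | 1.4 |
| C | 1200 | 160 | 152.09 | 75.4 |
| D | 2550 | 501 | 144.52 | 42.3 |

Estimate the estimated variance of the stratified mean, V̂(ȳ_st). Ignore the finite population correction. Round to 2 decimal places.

V̂(ȳ_st) ≈ 1.35

V̂(ȳ_st) = Σ W_h² s_h²/n_h, with W_h = N_h/N and N = 7550:
  stratum A: (900/7550)²·23.5²/166 = 0.0472736
  stratum B: (2900/7550)²·1.4²/572 = 0.000505548
  stratum C: (1200/7550)²·75.4²/160 = 0.897617
  stratum D: (2550/7550)²·42.3²/501 = 0.407408
V̂(ȳ_st) = 1.3528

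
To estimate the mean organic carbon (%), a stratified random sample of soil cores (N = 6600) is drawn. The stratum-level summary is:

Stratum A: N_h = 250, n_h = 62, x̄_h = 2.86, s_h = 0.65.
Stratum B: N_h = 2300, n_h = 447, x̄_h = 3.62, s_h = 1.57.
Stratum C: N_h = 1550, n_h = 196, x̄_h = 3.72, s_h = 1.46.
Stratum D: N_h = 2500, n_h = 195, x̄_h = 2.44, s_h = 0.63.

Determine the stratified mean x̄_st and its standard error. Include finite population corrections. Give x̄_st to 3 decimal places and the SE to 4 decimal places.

x̄_st = Σ W_h x̄_h = (250·2.86 + 2300·3.62 + 1550·3.72 + 2500·2.44)/6600 = 3.16773
V̂(x̄_st) = Σ W_h² (1 − n_h/N_h) s_h²/n_h, with W_h = N_h/N and N = 6600:
  stratum A: (250/6600)²·(1 − 62/250)·0.65²/62 = 7.35267e-06
  stratum B: (2300/6600)²·(1 − 447/2300)·1.57²/447 = 0.00053952
  stratum C: (1550/6600)²·(1 − 196/1550)·1.46²/196 = 0.000523977
  stratum D: (2500/6600)²·(1 − 195/2500)·0.63²/195 = 0.000269259
V̂(x̄_st) = 0.00134011
SE(x̄_st) = √0.00134011 = 0.0366075

x̄_st ≈ 3.168, SE ≈ 0.0366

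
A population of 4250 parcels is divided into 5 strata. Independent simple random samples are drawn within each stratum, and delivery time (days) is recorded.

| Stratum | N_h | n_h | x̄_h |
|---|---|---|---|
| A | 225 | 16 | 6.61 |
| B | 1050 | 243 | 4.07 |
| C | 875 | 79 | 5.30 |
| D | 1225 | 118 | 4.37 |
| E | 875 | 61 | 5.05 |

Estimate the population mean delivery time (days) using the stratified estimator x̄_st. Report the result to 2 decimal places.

N = Σ N_h = 4250. Stratum weights W_h = N_h/N.
x̄_st = (225·6.61 + 1050·4.07 + 875·5.30 + 1225·4.37 + 875·5.05) / 4250 = 4.7459

x̄_st ≈ 4.75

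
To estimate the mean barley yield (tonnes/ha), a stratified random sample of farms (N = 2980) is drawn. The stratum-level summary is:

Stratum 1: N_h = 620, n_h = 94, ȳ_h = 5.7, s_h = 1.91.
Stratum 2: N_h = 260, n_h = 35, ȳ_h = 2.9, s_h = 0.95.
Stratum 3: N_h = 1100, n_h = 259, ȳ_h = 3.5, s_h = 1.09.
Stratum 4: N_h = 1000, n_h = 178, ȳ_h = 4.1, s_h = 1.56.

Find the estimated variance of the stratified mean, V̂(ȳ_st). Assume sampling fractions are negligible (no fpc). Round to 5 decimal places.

V̂(ȳ_st) = Σ W_h² s_h²/n_h, with W_h = N_h/N and N = 2980:
  stratum 1: (620/2980)²·1.91²/94 = 0.00167992
  stratum 2: (260/2980)²·0.95²/35 = 0.000196288
  stratum 3: (1100/2980)²·1.09²/259 = 0.000625037
  stratum 4: (1000/2980)²·1.56²/178 = 0.00153956
V̂(ȳ_st) = 0.00404081

V̂(ȳ_st) ≈ 0.00404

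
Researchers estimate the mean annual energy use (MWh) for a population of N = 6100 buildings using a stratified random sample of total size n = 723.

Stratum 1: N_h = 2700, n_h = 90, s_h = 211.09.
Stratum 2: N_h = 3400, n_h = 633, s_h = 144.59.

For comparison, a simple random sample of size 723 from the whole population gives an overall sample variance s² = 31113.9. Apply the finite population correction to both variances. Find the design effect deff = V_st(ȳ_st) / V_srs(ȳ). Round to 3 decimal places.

deff ≈ 2.692

V̂(ȳ_st) = Σ W_h² (1 − n_h/N_h) s_h²/n_h, with W_h = N_h/N and N = 6100:
  stratum 1: (2700/6100)²·(1 − 90/2700)·211.09²/90 = 93.7643
  stratum 2: (3400/6100)²·(1 − 633/3400)·144.59²/633 = 8.35028
V_st = 102.115
V_srs = (1 − 723/6100)·31113.9/723 = 37.9338
deff = V_st / V_srs = 102.115/37.9338 = 2.6919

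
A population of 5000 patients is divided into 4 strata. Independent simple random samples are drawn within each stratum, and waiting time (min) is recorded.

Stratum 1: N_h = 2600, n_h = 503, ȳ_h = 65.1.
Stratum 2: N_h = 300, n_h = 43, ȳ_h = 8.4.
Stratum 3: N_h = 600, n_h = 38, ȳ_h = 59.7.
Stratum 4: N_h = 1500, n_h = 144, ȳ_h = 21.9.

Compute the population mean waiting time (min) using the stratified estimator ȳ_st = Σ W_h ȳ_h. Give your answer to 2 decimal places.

N = Σ N_h = 5000. Stratum weights W_h = N_h/N.
ȳ_st = (2600·65.1 + 300·8.4 + 600·59.7 + 1500·21.9) / 5000 = 48.0900

ȳ_st ≈ 48.09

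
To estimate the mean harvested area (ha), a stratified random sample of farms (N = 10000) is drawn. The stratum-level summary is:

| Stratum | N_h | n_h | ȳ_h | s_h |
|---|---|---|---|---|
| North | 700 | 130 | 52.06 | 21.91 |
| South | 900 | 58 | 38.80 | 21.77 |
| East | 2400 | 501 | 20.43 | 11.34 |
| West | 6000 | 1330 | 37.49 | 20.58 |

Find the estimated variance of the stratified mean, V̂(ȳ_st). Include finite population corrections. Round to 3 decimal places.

V̂(ȳ_st) ≈ 0.178

V̂(ȳ_st) = Σ W_h² (1 − n_h/N_h) s_h²/n_h, with W_h = N_h/N and N = 10000:
  stratum North: (700/10000)²·(1 − 130/700)·21.91²/130 = 0.0147338
  stratum South: (900/10000)²·(1 − 58/900)·21.77²/58 = 0.0619218
  stratum East: (2400/10000)²·(1 − 501/2400)·11.34²/501 = 0.0116983
  stratum West: (6000/10000)²·(1 − 1330/6000)·20.58²/1330 = 0.0892292
V̂(ȳ_st) = 0.177583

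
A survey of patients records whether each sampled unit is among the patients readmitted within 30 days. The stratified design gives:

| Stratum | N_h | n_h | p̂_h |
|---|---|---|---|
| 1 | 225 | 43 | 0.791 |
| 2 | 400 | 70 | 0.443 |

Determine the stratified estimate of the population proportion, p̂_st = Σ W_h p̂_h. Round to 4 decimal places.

p̂_st ≈ 0.5683

N = 625; stratum weights W_h = N_h/N.
p̂_st = Σ W_h p̂_h = (225·0.791 + 400·0.443)/625 = 0.56828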